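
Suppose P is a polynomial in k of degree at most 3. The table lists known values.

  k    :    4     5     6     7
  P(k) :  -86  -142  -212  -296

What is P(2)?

Write P(k) = ak³ + bk² + ck + d; the 4 given values yield a linear system in the 4 coefficients.
Solving, the leading coefficient vanishes, and P(k) = -7k² + 7k - 2.
Then P(2) = -16.

-16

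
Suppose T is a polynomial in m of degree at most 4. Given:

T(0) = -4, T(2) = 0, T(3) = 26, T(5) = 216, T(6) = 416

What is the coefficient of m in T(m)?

4

Write T(m) = am^4 + bm³ + cm² + dm + e; the 5 given values yield a linear system in the 5 coefficients.
Solving, the leading coefficient vanishes, and T(m) = 3m³ - 7m² + 4m - 4.
The coefficient of m is 4.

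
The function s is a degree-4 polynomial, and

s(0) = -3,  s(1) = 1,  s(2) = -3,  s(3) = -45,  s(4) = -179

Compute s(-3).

Write s(x) = ax^4 + bx³ + cx² + dx + e; the 5 given values yield a linear system in the 5 coefficients.
Solving, s(x) = -x^4 + x³ + 4x - 3.
Then s(-3) = -123.

-123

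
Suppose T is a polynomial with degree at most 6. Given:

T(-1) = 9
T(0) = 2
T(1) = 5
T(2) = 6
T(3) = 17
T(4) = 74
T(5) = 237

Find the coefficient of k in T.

First differences: -7, 3, 1, 11, 57, 163. Second differences: 10, -2, 10, 46, 106. Third differences: -12, 12, 36, 60. Fourth differences: 24, 24, 24.
Level-4 differences are constant, so T has degree 4.
Fitting a degree-4 polynomial gives T(k) = k^4 - 4k³ + 4k² + 2k + 2.
The coefficient of k is 2.

2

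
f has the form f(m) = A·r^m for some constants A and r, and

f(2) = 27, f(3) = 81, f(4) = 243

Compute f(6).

2187

Consecutive ratio: 81/27 = 3, and 243/81 = 3, so r = 3.
Then A·3^2 = 27 gives A = 3, and f(m) = 3·3^m.
f(6) = 3·3^6 = 2187.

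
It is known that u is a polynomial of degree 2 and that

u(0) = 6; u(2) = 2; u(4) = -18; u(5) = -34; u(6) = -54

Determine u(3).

Write u(x) = ax² + bx + c; the 5 given values yield a linear system in the 3 coefficients.
Solving, u(x) = -2x² + 2x + 6.
Then u(3) = -6.

-6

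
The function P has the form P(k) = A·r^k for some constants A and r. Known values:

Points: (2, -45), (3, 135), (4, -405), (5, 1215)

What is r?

Consecutive ratio: 135/(-45) = -3, and -405/135 = -3, so r = -3.
Then A·(-3)^2 = -45 gives A = -5, and P(k) = -5·(-3)^k.

-3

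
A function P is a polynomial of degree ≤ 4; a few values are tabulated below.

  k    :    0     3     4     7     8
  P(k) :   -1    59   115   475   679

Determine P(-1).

Write P(k) = ak^4 + bk³ + ck² + dk + e; the 5 given values yield a linear system in the 5 coefficients.
Solving, the leading coefficient vanishes, and P(k) = k³ + 2k² + 5k - 1.
Then P(-1) = -5.

-5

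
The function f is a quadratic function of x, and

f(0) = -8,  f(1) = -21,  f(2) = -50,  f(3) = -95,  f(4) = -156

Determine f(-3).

First differences: -13, -29, -45, -61. Second differences: -16, -16, -16.
Level-2 differences are constant, so f has degree 2.
Fitting a degree-2 polynomial gives f(x) = -8x² - 5x - 8.
Then f(-3) = -65.

-65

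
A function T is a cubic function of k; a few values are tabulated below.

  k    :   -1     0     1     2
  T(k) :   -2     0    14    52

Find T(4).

248

Write T(k) = ak³ + bk² + ck + d; the 4 given values yield a linear system in the 4 coefficients.
Solving, T(k) = 2k³ + 6k² + 6k.
Then T(4) = 248.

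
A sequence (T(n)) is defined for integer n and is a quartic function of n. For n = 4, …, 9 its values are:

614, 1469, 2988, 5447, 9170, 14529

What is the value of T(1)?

-7

Write T(n) = an^4 + bn³ + cn² + dn + e; the 6 given values yield a linear system in the 5 coefficients.
Solving, T(n) = 2n^4 + 2n³ - 5n - 6.
Then T(1) = -7.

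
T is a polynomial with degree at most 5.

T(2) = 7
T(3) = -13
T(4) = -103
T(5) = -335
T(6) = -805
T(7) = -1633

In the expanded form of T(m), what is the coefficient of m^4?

First differences: -20, -90, -232, -470, -828. Second differences: -70, -142, -238, -358. Third differences: -72, -96, -120. Fourth differences: -24, -24.
Level-4 differences are constant, so T has degree 4.
Fitting a degree-4 polynomial gives T(m) = -m^4 + 2m³ + 2m² - 3m + 5.
The coefficient of m^4 is -1.

-1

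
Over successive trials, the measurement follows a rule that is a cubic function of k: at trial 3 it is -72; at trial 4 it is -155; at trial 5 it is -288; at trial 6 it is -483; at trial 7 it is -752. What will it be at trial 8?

Write the value at k as Q(k).
Write Q(k) = ak³ + bk² + ck + d; the 5 given values yield a linear system in the 4 coefficients.
Solving, Q(k) = -2k³ - k² - 2k - 3.
Then Q(8) = -1107.

-1107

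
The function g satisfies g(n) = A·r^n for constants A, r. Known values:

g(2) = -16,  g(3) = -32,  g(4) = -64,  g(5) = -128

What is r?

2

Consecutive ratio: -32/(-16) = 2, and -64/(-32) = 2, so r = 2.
Then A·2^2 = -16 gives A = -4, and g(n) = -4·2^n.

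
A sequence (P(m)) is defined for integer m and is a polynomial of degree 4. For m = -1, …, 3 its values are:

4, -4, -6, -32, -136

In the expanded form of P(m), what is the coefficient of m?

-2

Write P(m) = am^4 + bm³ + cm² + dm + e; the 5 given values yield a linear system in the 5 coefficients.
Solving, P(m) = -m^4 - 3m³ + 4m² - 2m - 4.
The coefficient of m is -2.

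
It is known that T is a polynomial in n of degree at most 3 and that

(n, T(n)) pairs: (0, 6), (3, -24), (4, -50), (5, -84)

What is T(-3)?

-36

Write T(n) = an³ + bn² + cn + d; the 4 given values yield a linear system in the 4 coefficients.
Solving, the leading coefficient vanishes, and T(n) = -4n² + 2n + 6.
Then T(-3) = -36.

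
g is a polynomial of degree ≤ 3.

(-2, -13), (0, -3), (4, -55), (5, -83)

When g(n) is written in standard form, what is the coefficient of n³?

Write g(n) = an³ + bn² + cn + d; the 4 given values yield a linear system in the 4 coefficients.
Solving, the leading coefficient vanishes, and g(n) = -3n² - n - 3.
The coefficient of n³ is 0.

0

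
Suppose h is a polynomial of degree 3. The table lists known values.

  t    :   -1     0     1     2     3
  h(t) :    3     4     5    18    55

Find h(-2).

-10

First differences: 1, 1, 13, 37. Second differences: 0, 12, 24. Third differences: 12, 12.
Level-3 differences are constant, so h has degree 3.
Fitting a degree-3 polynomial gives h(t) = 2t³ - t + 4.
Then h(-2) = -10.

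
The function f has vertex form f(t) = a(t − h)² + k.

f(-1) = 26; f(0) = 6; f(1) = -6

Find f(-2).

First differences -20, -12; second difference 8 = 2a, so a = 4.
Expanding, the t-coefficient is −2ah = -8h; matching it to the data gives h = 2, and then k = -10.
So f(t) = 4(t − 2)² − 10.
f(-2) = 4·(-4)² − 10 = 54.

54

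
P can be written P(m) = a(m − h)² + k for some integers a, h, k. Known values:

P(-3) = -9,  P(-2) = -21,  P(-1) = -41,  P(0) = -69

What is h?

First differences -12, -20, -28; second difference -8 = 2a, so a = -4.
Expanding, the m-coefficient is −2ah = 8h; matching it to the data gives h = -4, and then k = -5.
So P(m) = -4(m + 4)² − 5.
Hence h = -4.

-4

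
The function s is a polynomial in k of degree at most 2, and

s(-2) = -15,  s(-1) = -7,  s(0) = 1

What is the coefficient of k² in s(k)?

0

First differences: 8, 8.
Level-1 differences are constant, so s has degree 1.
Fitting a degree-1 polynomial gives s(k) = 8k + 1.
The coefficient of k² is 0.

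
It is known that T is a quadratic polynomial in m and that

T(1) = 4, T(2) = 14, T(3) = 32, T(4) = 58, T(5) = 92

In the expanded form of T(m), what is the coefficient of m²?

4

First differences: 10, 18, 26, 34. Second differences: 8, 8, 8.
Level-2 differences are constant, so T has degree 2.
Fitting a degree-2 polynomial gives T(m) = 4m² - 2m + 2.
The coefficient of m² is 4.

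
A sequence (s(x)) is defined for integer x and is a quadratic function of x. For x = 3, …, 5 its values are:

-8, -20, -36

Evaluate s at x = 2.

Write s(x) = ax² + bx + c; the 3 given values yield a linear system in the 3 coefficients.
Solving, s(x) = -2x² + 2x + 4.
Then s(2) = 0.

0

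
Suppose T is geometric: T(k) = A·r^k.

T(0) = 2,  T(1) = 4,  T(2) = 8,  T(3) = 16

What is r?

2

Consecutive ratio: 4/2 = 2, and 8/4 = 2, so r = 2.
Then A·2^0 = 2 gives A = 2, and T(k) = 2·2^k.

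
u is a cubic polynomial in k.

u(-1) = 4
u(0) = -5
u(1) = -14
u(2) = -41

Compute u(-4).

Write u(k) = ak³ + bk² + ck + d; the 4 given values yield a linear system in the 4 coefficients.
Solving, u(k) = -3k³ - 6k - 5.
Then u(-4) = 211.

211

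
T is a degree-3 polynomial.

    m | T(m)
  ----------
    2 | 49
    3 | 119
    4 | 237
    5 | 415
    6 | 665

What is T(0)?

5

First differences: 70, 118, 178, 250. Second differences: 48, 60, 72. Third differences: 12, 12.
Level-3 differences are constant, so T has degree 3.
Fitting a degree-3 polynomial gives T(m) = 2m³ + 6m² + 2m + 5.
Then T(0) = 5.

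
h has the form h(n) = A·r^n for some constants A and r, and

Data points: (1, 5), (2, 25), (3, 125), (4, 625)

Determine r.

5

Consecutive ratio: 25/5 = 5, and 125/25 = 5, so r = 5.
Then A·5^1 = 5 gives A = 1, and h(n) = 1·5^n.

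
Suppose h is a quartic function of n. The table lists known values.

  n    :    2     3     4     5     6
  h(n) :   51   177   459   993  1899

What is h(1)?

9

Write h(n) = an^4 + bn³ + cn² + dn + e; the 5 given values yield a linear system in the 5 coefficients.
Solving, h(n) = n^4 + 2n³ + 5n² - 2n + 3.
Then h(1) = 9.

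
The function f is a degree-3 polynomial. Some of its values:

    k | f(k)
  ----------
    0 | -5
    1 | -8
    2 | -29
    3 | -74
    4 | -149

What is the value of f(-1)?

First differences: -3, -21, -45, -75. Second differences: -18, -24, -30. Third differences: -6, -6.
Level-3 differences are constant, so f has degree 3.
Fitting a degree-3 polynomial gives f(k) = -k³ - 6k² + 4k - 5.
Then f(-1) = -14.

-14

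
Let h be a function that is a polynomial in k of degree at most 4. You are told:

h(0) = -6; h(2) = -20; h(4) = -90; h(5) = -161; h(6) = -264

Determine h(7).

Write h(k) = ak^4 + bk³ + ck² + dk + e; the 5 given values yield a linear system in the 5 coefficients.
Solving, the leading coefficient vanishes, and h(k) = -k³ - k² - k - 6.
Then h(7) = -405.

-405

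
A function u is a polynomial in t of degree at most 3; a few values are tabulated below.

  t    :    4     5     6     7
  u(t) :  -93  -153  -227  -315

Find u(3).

Write u(t) = at³ + bt² + ct + d; the 4 given values yield a linear system in the 4 coefficients.
Solving, the leading coefficient vanishes, and u(t) = -7t² + 3t + 7.
Then u(3) = -47.

-47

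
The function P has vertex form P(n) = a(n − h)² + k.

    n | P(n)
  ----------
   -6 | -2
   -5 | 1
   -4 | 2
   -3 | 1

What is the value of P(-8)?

First differences 3, 1, -1; second difference -2 = 2a, so a = -1.
Expanding, the n-coefficient is −2ah = 2h; matching it to the data gives h = -4, and then k = 2.
So P(n) = -1(n + 4)² + 2.
P(-8) = -1·(-4)² + 2 = -14.

-14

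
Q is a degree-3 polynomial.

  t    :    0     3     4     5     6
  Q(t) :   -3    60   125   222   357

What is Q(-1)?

0

Write Q(t) = at³ + bt² + ct + d; the 5 given values yield a linear system in the 4 coefficients.
Solving, Q(t) = t³ + 4t² - 3.
Then Q(-1) = 0.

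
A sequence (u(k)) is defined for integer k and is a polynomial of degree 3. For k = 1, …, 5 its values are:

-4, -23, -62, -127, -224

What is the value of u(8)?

First differences: -19, -39, -65, -97. Second differences: -20, -26, -32. Third differences: -6, -6.
Level-3 differences are constant, so u has degree 3.
Fitting a degree-3 polynomial gives u(k) = -k³ - 4k² + 1.
Then u(8) = -767.

-767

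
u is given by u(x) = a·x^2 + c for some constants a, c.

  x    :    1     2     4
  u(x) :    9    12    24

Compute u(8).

72

From u(1) = 9 and u(2) = 12: 1a + c = 9 and 4a + c = 12.
Subtracting: 3a = 3, so a = 1; then c = 9 − 1·1 = 8.
So u(x) = 1x² + 8, and u(8) = 72.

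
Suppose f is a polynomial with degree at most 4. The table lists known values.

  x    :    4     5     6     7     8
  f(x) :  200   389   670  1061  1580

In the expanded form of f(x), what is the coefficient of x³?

3

First differences: 189, 281, 391, 519. Second differences: 92, 110, 128. Third differences: 18, 18.
Level-3 differences are constant, so f has degree 3.
Fitting a degree-3 polynomial gives f(x) = 3x³ + x² - 3x + 4.
The coefficient of x³ is 3.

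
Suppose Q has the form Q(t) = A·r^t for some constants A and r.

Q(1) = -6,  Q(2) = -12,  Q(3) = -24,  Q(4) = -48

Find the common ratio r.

Consecutive ratio: -12/(-6) = 2, and -24/(-12) = 2, so r = 2.
Then A·2^1 = -6 gives A = -3, and Q(t) = -3·2^t.

2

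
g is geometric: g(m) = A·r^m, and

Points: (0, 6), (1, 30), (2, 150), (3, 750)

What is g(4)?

3750

Consecutive ratio: 30/6 = 5, and 150/30 = 5, so r = 5.
Then A·5^0 = 6 gives A = 6, and g(m) = 6·5^m.
g(4) = 6·5^4 = 3750.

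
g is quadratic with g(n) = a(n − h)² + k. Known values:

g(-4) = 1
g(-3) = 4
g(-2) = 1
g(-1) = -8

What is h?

First differences 3, -3, -9; second difference -6 = 2a, so a = -3.
Expanding, the n-coefficient is −2ah = 6h; matching it to the data gives h = -3, and then k = 4.
So g(n) = -3(n + 3)² + 4.
Hence h = -3.

-3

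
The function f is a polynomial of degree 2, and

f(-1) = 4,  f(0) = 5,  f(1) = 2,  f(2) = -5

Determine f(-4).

Write f(m) = am² + bm + c; the 4 given values yield a linear system in the 3 coefficients.
Solving, f(m) = -2m² - m + 5.
Then f(-4) = -23.

-23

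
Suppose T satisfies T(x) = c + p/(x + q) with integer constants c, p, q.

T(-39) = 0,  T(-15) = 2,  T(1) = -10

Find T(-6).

(T(x) − c)(x + q) = p for each data point; the three points give a linear system in c and q, then p follows.
Solving: c = -1, q = 3, p = -36, so T(x) = -1 − 36/(x + 3).
Then T(-6) = -1 − 36/(-3) = 11.

11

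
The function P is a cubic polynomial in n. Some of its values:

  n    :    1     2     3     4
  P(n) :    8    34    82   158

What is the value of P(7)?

614

Write P(n) = an³ + bn² + cn + d; the 4 given values yield a linear system in the 4 coefficients.
Solving, P(n) = n³ + 5n² + 4n - 2.
Then P(7) = 614.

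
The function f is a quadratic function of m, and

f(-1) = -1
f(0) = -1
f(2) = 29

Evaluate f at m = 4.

99

Write f(m) = am² + bm + c; the 3 given values yield a linear system in the 3 coefficients.
Solving, f(m) = 5m² + 5m - 1.
Then f(4) = 99.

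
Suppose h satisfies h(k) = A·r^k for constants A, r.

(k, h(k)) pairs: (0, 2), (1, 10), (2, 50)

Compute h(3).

250

Consecutive ratio: 10/2 = 5, and 50/10 = 5, so r = 5.
Then A·5^0 = 2 gives A = 2, and h(k) = 2·5^k.
h(3) = 2·5^3 = 250.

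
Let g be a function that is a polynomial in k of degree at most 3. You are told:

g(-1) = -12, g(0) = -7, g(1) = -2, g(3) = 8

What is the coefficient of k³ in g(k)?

0

Write g(k) = ak³ + bk² + ck + d; the 4 given values yield a linear system in the 4 coefficients.
Solving, the top 2 coefficients vanish, and g(k) = 5k - 7.
The coefficient of k³ is 0.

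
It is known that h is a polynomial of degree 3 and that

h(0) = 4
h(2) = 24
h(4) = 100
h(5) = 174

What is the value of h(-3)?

Write h(x) = ax³ + bx² + cx + d; the 4 given values yield a linear system in the 4 coefficients.
Solving, h(x) = x³ + x² + 4x + 4.
Then h(-3) = -26.

-26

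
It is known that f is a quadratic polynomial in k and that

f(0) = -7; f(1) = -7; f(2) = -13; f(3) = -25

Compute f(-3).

Write f(k) = ak² + bk + c; the 4 given values yield a linear system in the 3 coefficients.
Solving, f(k) = -3k² + 3k - 7.
Then f(-3) = -43.

-43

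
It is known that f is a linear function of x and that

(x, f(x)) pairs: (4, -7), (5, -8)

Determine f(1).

Write f(x) = ax + b; the 2 given values yield a linear system in the 2 coefficients.
Solving, f(x) = -x - 3.
Then f(1) = -4.

-4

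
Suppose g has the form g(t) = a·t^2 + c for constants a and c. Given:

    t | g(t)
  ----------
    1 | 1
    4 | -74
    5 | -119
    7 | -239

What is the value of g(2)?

-14

From g(1) = 1 and g(4) = -74: 1a + c = 1 and 16a + c = -74.
Subtracting: 15a = -75, so a = -5; then c = 1 − (-5)·1 = 6.
So g(t) = -5t² + 6, and g(2) = -14.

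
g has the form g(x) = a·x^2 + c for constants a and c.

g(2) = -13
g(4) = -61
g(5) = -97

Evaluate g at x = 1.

-1

From g(2) = -13 and g(4) = -61: 4a + c = -13 and 16a + c = -61.
Subtracting: 12a = -48, so a = -4; then c = -13 − (-4)·4 = 3.
So g(x) = -4x² + 3, and g(1) = -1.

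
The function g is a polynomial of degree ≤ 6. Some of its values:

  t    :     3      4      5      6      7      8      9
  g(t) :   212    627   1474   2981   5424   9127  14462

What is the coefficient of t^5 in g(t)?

0

First differences: 415, 847, 1507, 2443, 3703, 5335. Second differences: 432, 660, 936, 1260, 1632. Third differences: 228, 276, 324, 372. Fourth differences: 48, 48, 48.
Level-4 differences are constant, so g has degree 4.
Fitting a degree-4 polynomial gives g(t) = 2t^4 + 2t³ - 2t² + 5t - 1.
The coefficient of t^5 is 0.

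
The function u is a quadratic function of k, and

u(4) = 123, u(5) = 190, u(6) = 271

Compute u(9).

Write u(k) = ak² + bk + c; the 3 given values yield a linear system in the 3 coefficients.
Solving, u(k) = 7k² + 4k - 5.
Then u(9) = 598.

598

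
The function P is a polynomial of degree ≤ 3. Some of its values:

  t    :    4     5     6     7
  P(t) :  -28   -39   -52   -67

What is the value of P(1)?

First differences: -11, -13, -15. Second differences: -2, -2.
Level-2 differences are constant, so P has degree 2.
Fitting a degree-2 polynomial gives P(t) = -t² - 2t - 4.
Then P(1) = -7.

-7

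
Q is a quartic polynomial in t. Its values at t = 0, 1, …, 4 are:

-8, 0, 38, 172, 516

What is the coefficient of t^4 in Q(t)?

2

Write Q(t) = at^4 + bt³ + ct² + dt + e; the 5 given values yield a linear system in the 5 coefficients.
Solving, Q(t) = 2t^4 - t³ + 4t² + 3t - 8.
The coefficient of t^4 is 2.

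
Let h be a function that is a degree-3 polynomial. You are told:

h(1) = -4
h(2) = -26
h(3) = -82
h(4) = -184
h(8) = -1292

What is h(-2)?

Write h(n) = an³ + bn² + cn + d; the 5 given values yield a linear system in the 4 coefficients.
Solving, h(n) = -2n³ - 5n² + 7n - 4.
Then h(-2) = -22.

-22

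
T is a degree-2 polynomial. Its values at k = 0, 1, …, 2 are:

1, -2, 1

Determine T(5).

Write T(k) = ak² + bk + c; the 3 given values yield a linear system in the 3 coefficients.
Solving, T(k) = 3k² - 6k + 1.
Then T(5) = 46.

46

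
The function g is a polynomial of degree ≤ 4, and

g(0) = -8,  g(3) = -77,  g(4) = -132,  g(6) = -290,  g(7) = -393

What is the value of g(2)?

Write g(n) = an^4 + bn³ + cn² + dn + e; the 5 given values yield a linear system in the 5 coefficients.
Solving, the top 2 coefficients vanish, and g(n) = -8n² + n - 8.
Then g(2) = -38.

-38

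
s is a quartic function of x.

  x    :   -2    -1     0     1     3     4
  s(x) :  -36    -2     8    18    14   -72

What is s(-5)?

Write s(x) = ax^4 + bx³ + cx² + dx + e; the 6 given values yield a linear system in the 5 coefficients.
Solving, s(x) = -x^4 + 2x³ + x² + 8x + 8.
Then s(-5) = -882.

-882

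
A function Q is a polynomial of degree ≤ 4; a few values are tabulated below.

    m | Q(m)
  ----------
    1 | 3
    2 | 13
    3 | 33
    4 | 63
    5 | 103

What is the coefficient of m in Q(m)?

-5

First differences: 10, 20, 30, 40. Second differences: 10, 10, 10.
Level-2 differences are constant, so Q has degree 2.
Fitting a degree-2 polynomial gives Q(m) = 5m² - 5m + 3.
The coefficient of m is -5.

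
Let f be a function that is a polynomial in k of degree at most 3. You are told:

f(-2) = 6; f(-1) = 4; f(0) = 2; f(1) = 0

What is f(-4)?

10

First differences: -2, -2, -2.
Level-1 differences are constant, so f has degree 1.
Fitting a degree-1 polynomial gives f(k) = -2k + 2.
Then f(-4) = 10.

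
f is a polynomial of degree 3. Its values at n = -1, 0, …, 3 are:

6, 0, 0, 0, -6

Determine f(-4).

First differences: -6, 0, 0, -6. Second differences: 6, 0, -6. Third differences: -6, -6.
Level-3 differences are constant, so f has degree 3.
Fitting a degree-3 polynomial gives f(n) = -n³ + 3n² - 2n.
Then f(-4) = 120.

120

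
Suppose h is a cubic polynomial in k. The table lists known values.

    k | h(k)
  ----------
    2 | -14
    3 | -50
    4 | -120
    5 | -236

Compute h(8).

-980

Write h(k) = ak³ + bk² + ck + d; the 4 given values yield a linear system in the 4 coefficients.
Solving, h(k) = -2k³ + k² - 3k + 4.
Then h(8) = -980.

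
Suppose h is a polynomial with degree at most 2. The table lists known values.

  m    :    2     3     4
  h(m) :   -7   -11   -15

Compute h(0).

First differences: -4, -4.
Level-1 differences are constant, so h has degree 1.
Fitting a degree-1 polynomial gives h(m) = -4m + 1.
Then h(0) = 1.

1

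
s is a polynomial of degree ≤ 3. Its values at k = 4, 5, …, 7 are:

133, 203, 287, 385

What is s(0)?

-7

Write s(k) = ak³ + bk² + ck + d; the 4 given values yield a linear system in the 4 coefficients.
Solving, the leading coefficient vanishes, and s(k) = 7k² + 7k - 7.
The constant term is s(0) = -7.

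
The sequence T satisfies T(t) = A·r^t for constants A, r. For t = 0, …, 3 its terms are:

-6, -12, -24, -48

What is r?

Consecutive ratio: -12/(-6) = 2, and -24/(-12) = 2, so r = 2.
Then A·2^0 = -6 gives A = -6, and T(t) = -6·2^t.

2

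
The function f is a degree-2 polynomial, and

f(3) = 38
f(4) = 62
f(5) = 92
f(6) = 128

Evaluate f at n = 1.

Write f(n) = an² + bn + c; the 4 given values yield a linear system in the 3 coefficients.
Solving, f(n) = 3n² + 3n + 2.
Then f(1) = 8.

8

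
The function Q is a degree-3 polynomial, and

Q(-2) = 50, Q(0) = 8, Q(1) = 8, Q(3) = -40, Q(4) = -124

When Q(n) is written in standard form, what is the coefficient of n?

Write Q(n) = an³ + bn² + cn + d; the 5 given values yield a linear system in the 4 coefficients.
Solving, Q(n) = -3n³ + 4n² - n + 8.
The coefficient of n is -1.

-1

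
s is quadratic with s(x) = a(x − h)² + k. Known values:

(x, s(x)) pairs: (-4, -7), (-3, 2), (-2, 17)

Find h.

-5

First differences 9, 15; second difference 6 = 2a, so a = 3.
Expanding, the x-coefficient is −2ah = -6h; matching it to the data gives h = -5, and then k = -10.
So s(x) = 3(x + 5)² − 10.
Hence h = -5.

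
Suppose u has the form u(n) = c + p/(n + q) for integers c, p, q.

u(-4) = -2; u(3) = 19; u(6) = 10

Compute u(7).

(u(n) − c)(n + q) = p for each data point; the three points give a linear system in c and q, then p follows.
Solving: c = 4, q = -1, p = 30, so u(n) = 4 + 30/(n − 1).
Then u(7) = 4 + 30/6 = 9.

9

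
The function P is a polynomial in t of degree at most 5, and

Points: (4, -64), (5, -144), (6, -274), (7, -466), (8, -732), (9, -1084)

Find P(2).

-6

First differences: -80, -130, -192, -266, -352. Second differences: -50, -62, -74, -86. Third differences: -12, -12, -12.
Level-3 differences are constant, so P has degree 3.
Fitting a degree-3 polynomial gives P(t) = -2t³ + 5t² - 3t - 4.
Then P(2) = -6.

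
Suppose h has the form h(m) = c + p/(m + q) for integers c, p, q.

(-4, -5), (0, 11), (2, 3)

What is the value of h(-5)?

(h(m) − c)(m + q) = p for each data point; the three points give a linear system in c and q, then p follows.
Solving: c = -1, q = 1, p = 12, so h(m) = -1 + 12/(m + 1).
Then h(-5) = -1 + 12/(-4) = -4.

-4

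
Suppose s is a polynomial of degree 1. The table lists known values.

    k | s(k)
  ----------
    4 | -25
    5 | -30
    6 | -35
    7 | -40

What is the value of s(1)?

-10

First differences: -5, -5, -5.
Level-1 differences are constant, so s has degree 1.
Fitting a degree-1 polynomial gives s(k) = -5k - 5.
Then s(1) = -10.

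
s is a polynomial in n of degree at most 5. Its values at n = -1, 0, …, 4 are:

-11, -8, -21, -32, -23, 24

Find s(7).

573

First differences: 3, -13, -11, 9, 47. Second differences: -16, 2, 20, 38. Third differences: 18, 18, 18.
Level-3 differences are constant, so s has degree 3.
Fitting a degree-3 polynomial gives s(n) = 3n³ - 8n² - 8n - 8.
Then s(7) = 573.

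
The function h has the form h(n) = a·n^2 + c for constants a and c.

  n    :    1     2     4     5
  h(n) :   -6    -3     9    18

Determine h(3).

2

From h(1) = -6 and h(2) = -3: 1a + c = -6 and 4a + c = -3.
Subtracting: 3a = 3, so a = 1; then c = -6 − 1·1 = -7.
So h(n) = 1n² − 7, and h(3) = 2.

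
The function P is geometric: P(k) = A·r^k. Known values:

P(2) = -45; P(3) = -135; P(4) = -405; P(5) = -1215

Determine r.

3

Consecutive ratio: -135/(-45) = 3, and -405/(-135) = 3, so r = 3.
Then A·3^2 = -45 gives A = -5, and P(k) = -5·3^k.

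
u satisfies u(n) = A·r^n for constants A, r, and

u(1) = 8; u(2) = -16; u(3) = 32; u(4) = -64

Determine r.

Consecutive ratio: -16/8 = -2, and 32/(-16) = -2, so r = -2.
Then A·(-2)^1 = 8 gives A = -4, and u(n) = -4·(-2)^n.

-2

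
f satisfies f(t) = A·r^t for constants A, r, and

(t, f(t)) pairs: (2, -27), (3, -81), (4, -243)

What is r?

Consecutive ratio: -81/(-27) = 3, and -243/(-81) = 3, so r = 3.
Then A·3^2 = -27 gives A = -3, and f(t) = -3·3^t.

3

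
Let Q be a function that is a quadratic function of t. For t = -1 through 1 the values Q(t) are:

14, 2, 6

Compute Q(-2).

42

Write Q(t) = at² + bt + c; the 3 given values yield a linear system in the 3 coefficients.
Solving, Q(t) = 8t² - 4t + 2.
Then Q(-2) = 42.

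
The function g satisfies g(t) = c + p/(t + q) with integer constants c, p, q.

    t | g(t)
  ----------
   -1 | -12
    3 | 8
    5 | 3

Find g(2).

(g(t) − c)(t + q) = p for each data point; the three points give a linear system in c and q, then p follows.
Solving: c = -2, q = -1, p = 20, so g(t) = -2 + 20/(t − 1).
Then g(2) = -2 + 20/1 = 18.

18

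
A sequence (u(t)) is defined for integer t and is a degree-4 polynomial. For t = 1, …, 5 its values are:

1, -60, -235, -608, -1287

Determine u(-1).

Write u(t) = at^4 + bt³ + ct² + dt + e; the 5 given values yield a linear system in the 5 coefficients.
Solving, u(t) = -t^4 - 4t³ - 8t² + 6t + 8.
Then u(-1) = -3.

-3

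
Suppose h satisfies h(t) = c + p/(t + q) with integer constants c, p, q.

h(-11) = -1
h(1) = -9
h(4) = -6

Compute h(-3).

(h(t) − c)(t + q) = p for each data point; the three points give a linear system in c and q, then p follows.
Solving: c = -3, q = 2, p = -18, so h(t) = -3 − 18/(t + 2).
Then h(-3) = -3 − 18/(-1) = 15.

15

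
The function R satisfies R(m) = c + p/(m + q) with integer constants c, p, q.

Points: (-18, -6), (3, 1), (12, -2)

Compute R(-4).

(R(m) − c)(m + q) = p for each data point; the three points give a linear system in c and q, then p follows.
Solving: c = -4, q = 3, p = 30, so R(m) = -4 + 30/(m + 3).
Then R(-4) = -4 + 30/(-1) = -34.

-34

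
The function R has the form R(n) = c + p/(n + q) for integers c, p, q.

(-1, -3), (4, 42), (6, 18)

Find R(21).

(R(n) − c)(n + q) = p for each data point; the three points give a linear system in c and q, then p follows.
Solving: c = 6, q = -3, p = 36, so R(n) = 6 + 36/(n − 3).
Then R(21) = 6 + 36/18 = 8.

8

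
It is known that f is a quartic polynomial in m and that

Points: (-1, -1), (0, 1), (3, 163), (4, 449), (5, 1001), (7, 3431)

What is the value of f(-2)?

Write f(m) = am^4 + bm³ + cm² + dm + e; the 6 given values yield a linear system in the 5 coefficients.
Solving, f(m) = m^4 + 3m³ + 1.
Then f(-2) = -7.

-7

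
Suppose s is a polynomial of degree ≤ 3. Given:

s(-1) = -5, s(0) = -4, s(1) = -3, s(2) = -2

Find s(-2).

First differences: 1, 1, 1.
Level-1 differences are constant, so s has degree 1.
Fitting a degree-1 polynomial gives s(k) = k - 4.
Then s(-2) = -6.

-6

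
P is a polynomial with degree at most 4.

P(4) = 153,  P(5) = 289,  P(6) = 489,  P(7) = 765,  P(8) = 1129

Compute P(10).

First differences: 136, 200, 276, 364. Second differences: 64, 76, 88. Third differences: 12, 12.
Level-3 differences are constant, so P has degree 3.
Fitting a degree-3 polynomial gives P(t) = 2t³ + 2t² - 4t + 9.
Then P(10) = 2169.

2169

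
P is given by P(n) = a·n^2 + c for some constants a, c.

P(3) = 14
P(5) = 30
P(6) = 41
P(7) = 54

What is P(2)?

9

From P(3) = 14 and P(5) = 30: 9a + c = 14 and 25a + c = 30.
Subtracting: 16a = 16, so a = 1; then c = 14 − 1·9 = 5.
So P(n) = 1n² + 5, and P(2) = 9.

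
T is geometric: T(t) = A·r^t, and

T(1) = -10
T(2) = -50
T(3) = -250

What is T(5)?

Consecutive ratio: -50/(-10) = 5, and -250/(-50) = 5, so r = 5.
Then A·5^1 = -10 gives A = -2, and T(t) = -2·5^t.
T(5) = -2·5^5 = -6250.

-6250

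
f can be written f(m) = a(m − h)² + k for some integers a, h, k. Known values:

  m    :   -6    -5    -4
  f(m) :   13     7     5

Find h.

-4

First differences -6, -2; second difference 4 = 2a, so a = 2.
Expanding, the m-coefficient is −2ah = -4h; matching it to the data gives h = -4, and then k = 5.
So f(m) = 2(m + 4)² + 5.
Hence h = -4.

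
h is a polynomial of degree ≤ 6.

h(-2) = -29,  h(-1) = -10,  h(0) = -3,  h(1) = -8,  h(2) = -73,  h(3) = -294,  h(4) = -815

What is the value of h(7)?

-6338

Write h(k) = ak^6 + bk^5 + ck^4 + dk³ + ek² + pk + q; the 7 given values yield a linear system in the 7 coefficients.
Solving, the top 2 coefficients vanish, and h(k) = -2k^4 - 4k³ - 4k² + 5k - 3.
Then h(7) = -6338.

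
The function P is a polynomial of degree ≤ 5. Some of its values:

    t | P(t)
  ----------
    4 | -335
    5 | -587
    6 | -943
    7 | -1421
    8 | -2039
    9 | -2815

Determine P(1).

Write P(t) = at^5 + bt^4 + ct³ + dt² + et + p; the 6 given values yield a linear system in the 6 coefficients.
Solving, the top 2 coefficients vanish, and P(t) = -3t³ - 7t² - 6t - 7.
Then P(1) = -23.

-23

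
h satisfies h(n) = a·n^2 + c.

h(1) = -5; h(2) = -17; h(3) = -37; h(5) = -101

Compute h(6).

From h(1) = -5 and h(2) = -17: 1a + c = -5 and 4a + c = -17.
Subtracting: 3a = -12, so a = -4; then c = -5 − (-4)·1 = -1.
So h(n) = -4n² − 1, and h(6) = -145.

-145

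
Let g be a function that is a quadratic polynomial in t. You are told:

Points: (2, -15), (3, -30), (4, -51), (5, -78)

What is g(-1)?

First differences: -15, -21, -27. Second differences: -6, -6.
Level-2 differences are constant, so g has degree 2.
Fitting a degree-2 polynomial gives g(t) = -3t² - 3.
Then g(-1) = -6.

-6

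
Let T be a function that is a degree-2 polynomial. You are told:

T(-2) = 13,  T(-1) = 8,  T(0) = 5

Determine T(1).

Write T(t) = at² + bt + c; the 3 given values yield a linear system in the 3 coefficients.
Solving, T(t) = t² - 2t + 5.
Then T(1) = 4.

4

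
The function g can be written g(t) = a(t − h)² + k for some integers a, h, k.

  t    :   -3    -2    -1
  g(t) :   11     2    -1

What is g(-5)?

47

First differences -9, -3; second difference 6 = 2a, so a = 3.
Expanding, the t-coefficient is −2ah = -6h; matching it to the data gives h = -1, and then k = -1.
So g(t) = 3(t + 1)² − 1.
g(-5) = 3·(-4)² − 1 = 47.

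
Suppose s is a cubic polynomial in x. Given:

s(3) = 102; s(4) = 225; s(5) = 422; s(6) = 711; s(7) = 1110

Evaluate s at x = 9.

2310

First differences: 123, 197, 289, 399. Second differences: 74, 92, 110. Third differences: 18, 18.
Level-3 differences are constant, so s has degree 3.
Fitting a degree-3 polynomial gives s(x) = 3x³ + x² + 5x - 3.
Then s(9) = 2310.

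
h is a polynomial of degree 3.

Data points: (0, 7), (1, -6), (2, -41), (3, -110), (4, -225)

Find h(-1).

First differences: -13, -35, -69, -115. Second differences: -22, -34, -46. Third differences: -12, -12.
Level-3 differences are constant, so h has degree 3.
Fitting a degree-3 polynomial gives h(t) = -2t³ - 5t² - 6t + 7.
Then h(-1) = 10.

10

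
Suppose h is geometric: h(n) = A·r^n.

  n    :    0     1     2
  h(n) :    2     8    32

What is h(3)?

Consecutive ratio: 8/2 = 4, and 32/8 = 4, so r = 4.
Then A·4^0 = 2 gives A = 2, and h(n) = 2·4^n.
h(3) = 2·4^3 = 128.

128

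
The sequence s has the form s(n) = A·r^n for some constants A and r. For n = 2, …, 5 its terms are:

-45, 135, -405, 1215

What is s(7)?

Consecutive ratio: 135/(-45) = -3, and -405/135 = -3, so r = -3.
Then A·(-3)^2 = -45 gives A = -5, and s(n) = -5·(-3)^n.
s(7) = -5·(-3)^7 = 10935.

10935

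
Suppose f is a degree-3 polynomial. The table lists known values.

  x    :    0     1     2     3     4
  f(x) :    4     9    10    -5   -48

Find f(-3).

85

First differences: 5, 1, -15, -43. Second differences: -4, -16, -28. Third differences: -12, -12.
Level-3 differences are constant, so f has degree 3.
Fitting a degree-3 polynomial gives f(x) = -2x³ + 4x² + 3x + 4.
Then f(-3) = 85.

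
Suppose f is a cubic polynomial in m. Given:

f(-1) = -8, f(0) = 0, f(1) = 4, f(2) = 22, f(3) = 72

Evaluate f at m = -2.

-38

First differences: 8, 4, 18, 50. Second differences: -4, 14, 32. Third differences: 18, 18.
Level-3 differences are constant, so f has degree 3.
Fitting a degree-3 polynomial gives f(m) = 3m³ - 2m² + 3m.
Then f(-2) = -38.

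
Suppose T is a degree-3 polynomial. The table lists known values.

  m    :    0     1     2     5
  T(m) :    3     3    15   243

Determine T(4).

123

Write T(m) = am³ + bm² + cm + d; the 4 given values yield a linear system in the 4 coefficients.
Solving, T(m) = 2m³ - 2m + 3.
Then T(4) = 123.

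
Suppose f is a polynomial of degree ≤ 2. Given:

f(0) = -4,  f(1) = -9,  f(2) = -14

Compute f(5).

Write f(n) = an² + bn + c; the 3 given values yield a linear system in the 3 coefficients.
Solving, the leading coefficient vanishes, and f(n) = -5n - 4.
Then f(5) = -29.

-29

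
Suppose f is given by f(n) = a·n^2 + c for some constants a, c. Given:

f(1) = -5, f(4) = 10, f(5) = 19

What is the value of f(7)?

From f(1) = -5 and f(4) = 10: 1a + c = -5 and 16a + c = 10.
Subtracting: 15a = 15, so a = 1; then c = -5 − 1·1 = -6.
So f(n) = 1n² − 6, and f(7) = 43.

43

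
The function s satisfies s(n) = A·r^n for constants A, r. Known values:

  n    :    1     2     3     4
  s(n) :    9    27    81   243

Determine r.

Consecutive ratio: 27/9 = 3, and 81/27 = 3, so r = 3.
Then A·3^1 = 9 gives A = 3, and s(n) = 3·3^n.

3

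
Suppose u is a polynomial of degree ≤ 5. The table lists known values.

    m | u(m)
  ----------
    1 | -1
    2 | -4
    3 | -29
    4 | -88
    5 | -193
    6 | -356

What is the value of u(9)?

-1313

First differences: -3, -25, -59, -105, -163. Second differences: -22, -34, -46, -58. Third differences: -12, -12, -12.
Level-3 differences are constant, so u has degree 3.
Fitting a degree-3 polynomial gives u(m) = -2m³ + m² + 8m - 8.
Then u(9) = -1313.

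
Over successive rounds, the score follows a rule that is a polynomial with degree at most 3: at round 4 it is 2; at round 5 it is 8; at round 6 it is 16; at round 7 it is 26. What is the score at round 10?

Write the value at m as Q(m).
First differences: 6, 8, 10. Second differences: 2, 2.
Level-2 differences are constant, so Q has degree 2.
Fitting a degree-2 polynomial gives Q(m) = m² - 3m - 2.
Then Q(10) = 68.

68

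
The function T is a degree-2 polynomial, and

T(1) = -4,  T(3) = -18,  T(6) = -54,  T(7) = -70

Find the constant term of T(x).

Write T(x) = ax² + bx + c; the 4 given values yield a linear system in the 3 coefficients.
Solving, T(x) = -x² - 3x.
The constant term is T(0) = 0.

0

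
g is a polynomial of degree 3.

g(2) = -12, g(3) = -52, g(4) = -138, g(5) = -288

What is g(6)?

-520

Write g(x) = ax³ + bx² + cx + d; the 4 given values yield a linear system in the 4 coefficients.
Solving, g(x) = -3x³ + 4x² - 3x + 2.
Then g(6) = -520.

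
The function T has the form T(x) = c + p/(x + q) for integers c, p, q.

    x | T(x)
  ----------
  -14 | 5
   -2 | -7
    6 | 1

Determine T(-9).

7

(T(x) − c)(x + q) = p for each data point; the three points give a linear system in c and q, then p follows.
Solving: c = 3, q = 4, p = -20, so T(x) = 3 − 20/(x + 4).
Then T(-9) = 3 − 20/(-5) = 7.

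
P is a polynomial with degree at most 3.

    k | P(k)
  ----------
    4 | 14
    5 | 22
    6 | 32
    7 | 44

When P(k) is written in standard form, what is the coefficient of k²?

First differences: 8, 10, 12. Second differences: 2, 2.
Level-2 differences are constant, so P has degree 2.
Fitting a degree-2 polynomial gives P(k) = k² - k + 2.
The coefficient of k² is 1.

1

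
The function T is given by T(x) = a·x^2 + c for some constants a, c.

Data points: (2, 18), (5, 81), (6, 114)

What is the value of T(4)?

From T(2) = 18 and T(5) = 81: 4a + c = 18 and 25a + c = 81.
Subtracting: 21a = 63, so a = 3; then c = 18 − 3·4 = 6.
So T(x) = 3x² + 6, and T(4) = 54.

54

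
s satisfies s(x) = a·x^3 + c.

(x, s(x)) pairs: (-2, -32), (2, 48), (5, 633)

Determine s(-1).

From s(-2) = -32 and s(2) = 48: -8a + c = -32 and 8a + c = 48.
Subtracting: 16a = 80, so a = 5; then c = -32 − 5·(-8) = 8.
So s(x) = 5x³ + 8, and s(-1) = 3.

3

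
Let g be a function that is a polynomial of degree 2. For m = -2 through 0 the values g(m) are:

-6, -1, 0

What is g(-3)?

Write g(m) = am² + bm + c; the 3 given values yield a linear system in the 3 coefficients.
Solving, g(m) = -2m² - m.
Then g(-3) = -15.

-15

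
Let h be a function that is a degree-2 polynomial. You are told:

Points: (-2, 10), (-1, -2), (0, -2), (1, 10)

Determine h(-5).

Write h(n) = an² + bn + c; the 4 given values yield a linear system in the 3 coefficients.
Solving, h(n) = 6n² + 6n - 2.
Then h(-5) = 118.

118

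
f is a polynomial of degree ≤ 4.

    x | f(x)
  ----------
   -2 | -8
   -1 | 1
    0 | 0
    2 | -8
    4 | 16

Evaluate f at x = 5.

55

Write f(x) = ax^4 + bx³ + cx² + dx + e; the 5 given values yield a linear system in the 5 coefficients.
Solving, the leading coefficient vanishes, and f(x) = x³ - 2x² - 4x.
Then f(5) = 55.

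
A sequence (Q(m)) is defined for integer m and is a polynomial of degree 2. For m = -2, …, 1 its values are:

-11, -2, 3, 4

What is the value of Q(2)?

1

Write Q(m) = am² + bm + c; the 4 given values yield a linear system in the 3 coefficients.
Solving, Q(m) = -2m² + 3m + 3.
Then Q(2) = 1.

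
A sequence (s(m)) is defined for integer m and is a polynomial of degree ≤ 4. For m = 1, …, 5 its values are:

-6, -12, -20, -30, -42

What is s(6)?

First differences: -6, -8, -10, -12. Second differences: -2, -2, -2.
Level-2 differences are constant, so s has degree 2.
Fitting a degree-2 polynomial gives s(m) = -m² - 3m - 2.
Then s(6) = -56.

-56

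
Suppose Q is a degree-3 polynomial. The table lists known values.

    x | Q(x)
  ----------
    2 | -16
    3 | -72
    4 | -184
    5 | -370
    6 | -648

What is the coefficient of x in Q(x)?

Write Q(x) = ax³ + bx² + cx + d; the 5 given values yield a linear system in the 4 coefficients.
Solving, Q(x) = -3x³ - x² + 6x.
The coefficient of x is 6.

6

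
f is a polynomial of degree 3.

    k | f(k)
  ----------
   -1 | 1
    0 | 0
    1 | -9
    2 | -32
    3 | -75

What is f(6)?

Write f(k) = ak³ + bk² + ck + d; the 5 given values yield a linear system in the 4 coefficients.
Solving, f(k) = -k³ - 4k² - 4k.
Then f(6) = -384.

-384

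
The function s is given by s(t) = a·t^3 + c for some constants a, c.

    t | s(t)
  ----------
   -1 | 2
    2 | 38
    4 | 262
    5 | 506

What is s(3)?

From s(-1) = 2 and s(2) = 38: -1a + c = 2 and 8a + c = 38.
Subtracting: 9a = 36, so a = 4; then c = 2 − 4·(-1) = 6.
So s(t) = 4t³ + 6, and s(3) = 114.

114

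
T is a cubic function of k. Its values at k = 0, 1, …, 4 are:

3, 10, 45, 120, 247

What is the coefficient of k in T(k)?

-3

First differences: 7, 35, 75, 127. Second differences: 28, 40, 52. Third differences: 12, 12.
Level-3 differences are constant, so T has degree 3.
Fitting a degree-3 polynomial gives T(k) = 2k³ + 8k² - 3k + 3.
The coefficient of k is -3.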